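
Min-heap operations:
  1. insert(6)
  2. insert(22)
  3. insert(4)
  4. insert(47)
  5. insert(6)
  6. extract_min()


insert(6) -> [6]
insert(22) -> [6, 22]
insert(4) -> [4, 22, 6]
insert(47) -> [4, 22, 6, 47]
insert(6) -> [4, 6, 6, 47, 22]
extract_min()->4, [6, 6, 22, 47]

Final heap: [6, 6, 22, 47]


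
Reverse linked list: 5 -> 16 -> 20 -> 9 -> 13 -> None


Step 1: curr=5, set curr.next=prev(None) | reversed so far: 5
Step 2: curr=16, set curr.next=prev(5) | reversed so far: 16 -> 5
Step 3: curr=20, set curr.next=prev(16) | reversed so far: 20 -> 16 -> 5
Step 4: curr=9, set curr.next=prev(20) | reversed so far: 9 -> 20 -> 16 -> 5
Step 5: curr=13, set curr.next=prev(9) | reversed so far: 13 -> 9 -> 20 -> 16 -> 5

13 -> 9 -> 20 -> 16 -> 5 -> None


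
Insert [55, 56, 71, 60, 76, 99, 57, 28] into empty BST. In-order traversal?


Insert 55: root
Insert 56: R from 55
Insert 71: R from 55 -> R from 56
Insert 60: R from 55 -> R from 56 -> L from 71
Insert 76: R from 55 -> R from 56 -> R from 71
Insert 99: R from 55 -> R from 56 -> R from 71 -> R from 76
Insert 57: R from 55 -> R from 56 -> L from 71 -> L from 60
Insert 28: L from 55

In-order: [28, 55, 56, 57, 60, 71, 76, 99]


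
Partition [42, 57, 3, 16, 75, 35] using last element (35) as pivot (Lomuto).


Pivot: 35
  3 <= 35: swap -> [3, 57, 42, 16, 75, 35]
  16 <= 35: swap -> [3, 16, 42, 57, 75, 35]
Place pivot at 2: [3, 16, 35, 57, 75, 42]

Partitioned: [3, 16, 35, 57, 75, 42]


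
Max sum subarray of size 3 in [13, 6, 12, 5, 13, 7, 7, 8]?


[0:3]: 31
[1:4]: 23
[2:5]: 30
[3:6]: 25
[4:7]: 27
[5:8]: 22

Max: 31 at [0:3]


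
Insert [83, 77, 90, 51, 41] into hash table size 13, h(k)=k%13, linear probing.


Insert 83: h=5 -> slot 5
Insert 77: h=12 -> slot 12
Insert 90: h=12, 1 probes -> slot 0
Insert 51: h=12, 2 probes -> slot 1
Insert 41: h=2 -> slot 2

Table: [90, 51, 41, None, None, 83, None, None, None, None, None, None, 77]


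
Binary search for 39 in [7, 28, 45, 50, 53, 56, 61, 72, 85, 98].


Step 1: lo=0, hi=9, mid=4, val=53
Step 2: lo=0, hi=3, mid=1, val=28
Step 3: lo=2, hi=3, mid=2, val=45

Not found


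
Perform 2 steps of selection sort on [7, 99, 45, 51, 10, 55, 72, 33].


Initial: [7, 99, 45, 51, 10, 55, 72, 33]
Step 1: min=7 at 0
  Swap: [7, 99, 45, 51, 10, 55, 72, 33]
Step 2: min=10 at 4
  Swap: [7, 10, 45, 51, 99, 55, 72, 33]

After 2 steps: [7, 10, 45, 51, 99, 55, 72, 33]


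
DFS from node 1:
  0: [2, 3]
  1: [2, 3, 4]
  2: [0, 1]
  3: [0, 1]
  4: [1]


Visit 1, push [4, 3, 2]
Visit 2, push [0]
Visit 0, push [3]
Visit 3, push []
Visit 4, push []

DFS order: [1, 2, 0, 3, 4]


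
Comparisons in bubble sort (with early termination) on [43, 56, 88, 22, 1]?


Algorithm: bubble sort (with early termination)
Input: [43, 56, 88, 22, 1]
Sorted: [1, 22, 43, 56, 88]

10


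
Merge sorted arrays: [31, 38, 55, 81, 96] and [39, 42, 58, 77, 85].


Take 31 from A
Take 38 from A
Take 39 from B
Take 42 from B
Take 55 from A
Take 58 from B
Take 77 from B
Take 81 from A
Take 85 from B

Merged: [31, 38, 39, 42, 55, 58, 77, 81, 85, 96]


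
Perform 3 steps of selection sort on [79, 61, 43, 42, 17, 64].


Initial: [79, 61, 43, 42, 17, 64]
Step 1: min=17 at 4
  Swap: [17, 61, 43, 42, 79, 64]
Step 2: min=42 at 3
  Swap: [17, 42, 43, 61, 79, 64]
Step 3: min=43 at 2
  Swap: [17, 42, 43, 61, 79, 64]

After 3 steps: [17, 42, 43, 61, 79, 64]


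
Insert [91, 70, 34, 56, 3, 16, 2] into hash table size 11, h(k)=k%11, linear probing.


Insert 91: h=3 -> slot 3
Insert 70: h=4 -> slot 4
Insert 34: h=1 -> slot 1
Insert 56: h=1, 1 probes -> slot 2
Insert 3: h=3, 2 probes -> slot 5
Insert 16: h=5, 1 probes -> slot 6
Insert 2: h=2, 5 probes -> slot 7

Table: [None, 34, 56, 91, 70, 3, 16, 2, None, None, None]


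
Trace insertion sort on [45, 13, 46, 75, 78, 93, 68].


Initial: [45, 13, 46, 75, 78, 93, 68]
Insert 13: [13, 45, 46, 75, 78, 93, 68]
Insert 46: [13, 45, 46, 75, 78, 93, 68]
Insert 75: [13, 45, 46, 75, 78, 93, 68]
Insert 78: [13, 45, 46, 75, 78, 93, 68]
Insert 93: [13, 45, 46, 75, 78, 93, 68]
Insert 68: [13, 45, 46, 68, 75, 78, 93]

Sorted: [13, 45, 46, 68, 75, 78, 93]


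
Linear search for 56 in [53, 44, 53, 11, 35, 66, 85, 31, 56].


i=0: 53!=56
i=1: 44!=56
i=2: 53!=56
i=3: 11!=56
i=4: 35!=56
i=5: 66!=56
i=6: 85!=56
i=7: 31!=56
i=8: 56==56 found!

Found at 8, 9 comps


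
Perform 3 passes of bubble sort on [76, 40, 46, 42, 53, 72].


Initial: [76, 40, 46, 42, 53, 72]
Pass 1: [40, 46, 42, 53, 72, 76] (5 swaps)
Pass 2: [40, 42, 46, 53, 72, 76] (1 swaps)
Pass 3: [40, 42, 46, 53, 72, 76] (0 swaps)

After 3 passes: [40, 42, 46, 53, 72, 76]


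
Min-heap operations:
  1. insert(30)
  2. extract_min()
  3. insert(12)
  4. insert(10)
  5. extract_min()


insert(30) -> [30]
extract_min()->30, []
insert(12) -> [12]
insert(10) -> [10, 12]
extract_min()->10, [12]

Final heap: [12]


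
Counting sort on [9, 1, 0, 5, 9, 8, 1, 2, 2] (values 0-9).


Input: [9, 1, 0, 5, 9, 8, 1, 2, 2]
Counts: [1, 2, 2, 0, 0, 1, 0, 0, 1, 2]

Sorted: [0, 1, 1, 2, 2, 5, 8, 9, 9]


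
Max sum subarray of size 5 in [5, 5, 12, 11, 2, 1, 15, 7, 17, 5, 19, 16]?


[0:5]: 35
[1:6]: 31
[2:7]: 41
[3:8]: 36
[4:9]: 42
[5:10]: 45
[6:11]: 63
[7:12]: 64

Max: 64 at [7:12]


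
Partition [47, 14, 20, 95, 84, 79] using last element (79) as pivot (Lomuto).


Pivot: 79
  47 <= 79: advance i (no swap)
  14 <= 79: advance i (no swap)
  20 <= 79: advance i (no swap)
Place pivot at 3: [47, 14, 20, 79, 84, 95]

Partitioned: [47, 14, 20, 79, 84, 95]


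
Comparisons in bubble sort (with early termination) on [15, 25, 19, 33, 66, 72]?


Algorithm: bubble sort (with early termination)
Input: [15, 25, 19, 33, 66, 72]
Sorted: [15, 19, 25, 33, 66, 72]

9


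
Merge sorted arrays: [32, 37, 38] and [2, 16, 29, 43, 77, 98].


Take 2 from B
Take 16 from B
Take 29 from B
Take 32 from A
Take 37 from A
Take 38 from A

Merged: [2, 16, 29, 32, 37, 38, 43, 77, 98]


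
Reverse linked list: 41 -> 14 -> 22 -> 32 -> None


Step 1: curr=41, set curr.next=prev(None) | reversed so far: 41
Step 2: curr=14, set curr.next=prev(41) | reversed so far: 14 -> 41
Step 3: curr=22, set curr.next=prev(14) | reversed so far: 22 -> 14 -> 41
Step 4: curr=32, set curr.next=prev(22) | reversed so far: 32 -> 22 -> 14 -> 41

32 -> 22 -> 14 -> 41 -> None


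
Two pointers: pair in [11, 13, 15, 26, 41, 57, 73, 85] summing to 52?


lo=0(11)+hi=7(85)=96
lo=0(11)+hi=6(73)=84
lo=0(11)+hi=5(57)=68
lo=0(11)+hi=4(41)=52

Yes: 11+41=52


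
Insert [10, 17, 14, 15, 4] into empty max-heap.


Insert 10: [10]
Insert 17: [17, 10]
Insert 14: [17, 10, 14]
Insert 15: [17, 15, 14, 10]
Insert 4: [17, 15, 14, 10, 4]

Final heap: [17, 15, 14, 10, 4]


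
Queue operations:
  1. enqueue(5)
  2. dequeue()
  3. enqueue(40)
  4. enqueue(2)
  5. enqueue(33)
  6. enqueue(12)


enqueue(5) -> [5]
dequeue()->5, []
enqueue(40) -> [40]
enqueue(2) -> [40, 2]
enqueue(33) -> [40, 2, 33]
enqueue(12) -> [40, 2, 33, 12]

Final queue: [40, 2, 33, 12]


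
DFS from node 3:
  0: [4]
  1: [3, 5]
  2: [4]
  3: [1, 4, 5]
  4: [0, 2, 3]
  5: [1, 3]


Visit 3, push [5, 4, 1]
Visit 1, push [5]
Visit 5, push []
Visit 4, push [2, 0]
Visit 0, push []
Visit 2, push []

DFS order: [3, 1, 5, 4, 0, 2]


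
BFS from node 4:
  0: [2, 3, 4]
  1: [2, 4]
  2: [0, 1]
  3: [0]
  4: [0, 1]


Visit 4, enqueue [0, 1]
Visit 0, enqueue [2, 3]
Visit 1, enqueue []
Visit 2, enqueue []
Visit 3, enqueue []

BFS order: [4, 0, 1, 2, 3]


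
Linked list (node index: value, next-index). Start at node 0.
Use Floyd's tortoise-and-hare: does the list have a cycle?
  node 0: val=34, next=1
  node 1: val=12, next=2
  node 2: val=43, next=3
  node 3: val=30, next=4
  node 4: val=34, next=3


Floyd's tortoise (slow, +1) and hare (fast, +2):
  init: slow=0, fast=0
  step 1: slow=1, fast=2
  step 2: slow=2, fast=4
  step 3: slow=3, fast=4
  step 4: slow=4, fast=4
  slow == fast at node 4: cycle detected

Cycle: yes


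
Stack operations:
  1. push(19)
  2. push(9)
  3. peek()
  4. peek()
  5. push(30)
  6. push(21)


push(19) -> [19]
push(9) -> [19, 9]
peek()->9
peek()->9
push(30) -> [19, 9, 30]
push(21) -> [19, 9, 30, 21]

Final stack: [19, 9, 30, 21]


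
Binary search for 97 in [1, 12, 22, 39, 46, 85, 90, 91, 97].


Step 1: lo=0, hi=8, mid=4, val=46
Step 2: lo=5, hi=8, mid=6, val=90
Step 3: lo=7, hi=8, mid=7, val=91
Step 4: lo=8, hi=8, mid=8, val=97

Found at index 8


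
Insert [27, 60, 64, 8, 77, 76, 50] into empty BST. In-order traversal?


Insert 27: root
Insert 60: R from 27
Insert 64: R from 27 -> R from 60
Insert 8: L from 27
Insert 77: R from 27 -> R from 60 -> R from 64
Insert 76: R from 27 -> R from 60 -> R from 64 -> L from 77
Insert 50: R from 27 -> L from 60

In-order: [8, 27, 50, 60, 64, 76, 77]


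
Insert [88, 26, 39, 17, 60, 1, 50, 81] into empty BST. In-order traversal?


Insert 88: root
Insert 26: L from 88
Insert 39: L from 88 -> R from 26
Insert 17: L from 88 -> L from 26
Insert 60: L from 88 -> R from 26 -> R from 39
Insert 1: L from 88 -> L from 26 -> L from 17
Insert 50: L from 88 -> R from 26 -> R from 39 -> L from 60
Insert 81: L from 88 -> R from 26 -> R from 39 -> R from 60

In-order: [1, 17, 26, 39, 50, 60, 81, 88]


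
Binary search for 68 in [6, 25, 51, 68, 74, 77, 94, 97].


Step 1: lo=0, hi=7, mid=3, val=68

Found at index 3


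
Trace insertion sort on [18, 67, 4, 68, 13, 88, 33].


Initial: [18, 67, 4, 68, 13, 88, 33]
Insert 67: [18, 67, 4, 68, 13, 88, 33]
Insert 4: [4, 18, 67, 68, 13, 88, 33]
Insert 68: [4, 18, 67, 68, 13, 88, 33]
Insert 13: [4, 13, 18, 67, 68, 88, 33]
Insert 88: [4, 13, 18, 67, 68, 88, 33]
Insert 33: [4, 13, 18, 33, 67, 68, 88]

Sorted: [4, 13, 18, 33, 67, 68, 88]


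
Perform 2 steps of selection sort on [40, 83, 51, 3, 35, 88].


Initial: [40, 83, 51, 3, 35, 88]
Step 1: min=3 at 3
  Swap: [3, 83, 51, 40, 35, 88]
Step 2: min=35 at 4
  Swap: [3, 35, 51, 40, 83, 88]

After 2 steps: [3, 35, 51, 40, 83, 88]


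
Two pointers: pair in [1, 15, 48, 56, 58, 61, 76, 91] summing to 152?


lo=0(1)+hi=7(91)=92
lo=1(15)+hi=7(91)=106
lo=2(48)+hi=7(91)=139
lo=3(56)+hi=7(91)=147
lo=4(58)+hi=7(91)=149
lo=5(61)+hi=7(91)=152

Yes: 61+91=152


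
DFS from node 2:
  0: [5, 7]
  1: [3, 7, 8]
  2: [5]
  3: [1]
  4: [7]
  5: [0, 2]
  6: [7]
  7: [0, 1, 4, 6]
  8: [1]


Visit 2, push [5]
Visit 5, push [0]
Visit 0, push [7]
Visit 7, push [6, 4, 1]
Visit 1, push [8, 3]
Visit 3, push []
Visit 8, push []
Visit 4, push []
Visit 6, push []

DFS order: [2, 5, 0, 7, 1, 3, 8, 4, 6]


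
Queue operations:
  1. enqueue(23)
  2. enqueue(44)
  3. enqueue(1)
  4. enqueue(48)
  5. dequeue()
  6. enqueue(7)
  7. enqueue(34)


enqueue(23) -> [23]
enqueue(44) -> [23, 44]
enqueue(1) -> [23, 44, 1]
enqueue(48) -> [23, 44, 1, 48]
dequeue()->23, [44, 1, 48]
enqueue(7) -> [44, 1, 48, 7]
enqueue(34) -> [44, 1, 48, 7, 34]

Final queue: [44, 1, 48, 7, 34]


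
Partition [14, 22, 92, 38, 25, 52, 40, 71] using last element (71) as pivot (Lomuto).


Pivot: 71
  14 <= 71: advance i (no swap)
  22 <= 71: advance i (no swap)
  38 <= 71: swap -> [14, 22, 38, 92, 25, 52, 40, 71]
  25 <= 71: swap -> [14, 22, 38, 25, 92, 52, 40, 71]
  52 <= 71: swap -> [14, 22, 38, 25, 52, 92, 40, 71]
  40 <= 71: swap -> [14, 22, 38, 25, 52, 40, 92, 71]
Place pivot at 6: [14, 22, 38, 25, 52, 40, 71, 92]

Partitioned: [14, 22, 38, 25, 52, 40, 71, 92]


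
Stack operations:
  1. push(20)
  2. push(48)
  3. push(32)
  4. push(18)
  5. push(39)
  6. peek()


push(20) -> [20]
push(48) -> [20, 48]
push(32) -> [20, 48, 32]
push(18) -> [20, 48, 32, 18]
push(39) -> [20, 48, 32, 18, 39]
peek()->39

Final stack: [20, 48, 32, 18, 39]


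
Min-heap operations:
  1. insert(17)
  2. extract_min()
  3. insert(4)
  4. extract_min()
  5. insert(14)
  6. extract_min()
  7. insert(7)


insert(17) -> [17]
extract_min()->17, []
insert(4) -> [4]
extract_min()->4, []
insert(14) -> [14]
extract_min()->14, []
insert(7) -> [7]

Final heap: [7]


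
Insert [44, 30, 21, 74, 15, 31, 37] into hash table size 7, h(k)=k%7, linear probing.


Insert 44: h=2 -> slot 2
Insert 30: h=2, 1 probes -> slot 3
Insert 21: h=0 -> slot 0
Insert 74: h=4 -> slot 4
Insert 15: h=1 -> slot 1
Insert 31: h=3, 2 probes -> slot 5
Insert 37: h=2, 4 probes -> slot 6

Table: [21, 15, 44, 30, 74, 31, 37]


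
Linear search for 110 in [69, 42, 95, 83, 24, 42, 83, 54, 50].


i=0: 69!=110
i=1: 42!=110
i=2: 95!=110
i=3: 83!=110
i=4: 24!=110
i=5: 42!=110
i=6: 83!=110
i=7: 54!=110
i=8: 50!=110

Not found, 9 comps


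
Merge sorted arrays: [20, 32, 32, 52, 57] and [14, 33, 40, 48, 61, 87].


Take 14 from B
Take 20 from A
Take 32 from A
Take 32 from A
Take 33 from B
Take 40 from B
Take 48 from B
Take 52 from A
Take 57 from A

Merged: [14, 20, 32, 32, 33, 40, 48, 52, 57, 61, 87]


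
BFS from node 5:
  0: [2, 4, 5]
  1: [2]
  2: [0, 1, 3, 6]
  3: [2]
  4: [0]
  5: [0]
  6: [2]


Visit 5, enqueue [0]
Visit 0, enqueue [2, 4]
Visit 2, enqueue [1, 3, 6]
Visit 4, enqueue []
Visit 1, enqueue []
Visit 3, enqueue []
Visit 6, enqueue []

BFS order: [5, 0, 2, 4, 1, 3, 6]


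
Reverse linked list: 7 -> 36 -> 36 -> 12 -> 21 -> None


Step 1: curr=7, set curr.next=prev(None) | reversed so far: 7
Step 2: curr=36, set curr.next=prev(7) | reversed so far: 36 -> 7
Step 3: curr=36, set curr.next=prev(36) | reversed so far: 36 -> 36 -> 7
Step 4: curr=12, set curr.next=prev(36) | reversed so far: 12 -> 36 -> 36 -> 7
Step 5: curr=21, set curr.next=prev(12) | reversed so far: 21 -> 12 -> 36 -> 36 -> 7

21 -> 12 -> 36 -> 36 -> 7 -> None


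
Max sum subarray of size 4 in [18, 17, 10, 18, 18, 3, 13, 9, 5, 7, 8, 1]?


[0:4]: 63
[1:5]: 63
[2:6]: 49
[3:7]: 52
[4:8]: 43
[5:9]: 30
[6:10]: 34
[7:11]: 29
[8:12]: 21

Max: 63 at [0:4]


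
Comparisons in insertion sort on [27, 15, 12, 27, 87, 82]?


Algorithm: insertion sort
Input: [27, 15, 12, 27, 87, 82]
Sorted: [12, 15, 27, 27, 82, 87]

7


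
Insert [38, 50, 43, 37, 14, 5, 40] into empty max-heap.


Insert 38: [38]
Insert 50: [50, 38]
Insert 43: [50, 38, 43]
Insert 37: [50, 38, 43, 37]
Insert 14: [50, 38, 43, 37, 14]
Insert 5: [50, 38, 43, 37, 14, 5]
Insert 40: [50, 38, 43, 37, 14, 5, 40]

Final heap: [50, 38, 43, 37, 14, 5, 40]


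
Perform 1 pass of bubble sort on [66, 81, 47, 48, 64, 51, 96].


Initial: [66, 81, 47, 48, 64, 51, 96]
Pass 1: [66, 47, 48, 64, 51, 81, 96] (4 swaps)

After 1 pass: [66, 47, 48, 64, 51, 81, 96]


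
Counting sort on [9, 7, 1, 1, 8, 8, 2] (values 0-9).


Input: [9, 7, 1, 1, 8, 8, 2]
Counts: [0, 2, 1, 0, 0, 0, 0, 1, 2, 1]

Sorted: [1, 1, 2, 7, 8, 8, 9]


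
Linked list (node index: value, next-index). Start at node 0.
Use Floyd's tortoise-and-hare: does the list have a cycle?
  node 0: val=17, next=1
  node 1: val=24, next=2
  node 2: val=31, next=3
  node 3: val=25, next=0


Floyd's tortoise (slow, +1) and hare (fast, +2):
  init: slow=0, fast=0
  step 1: slow=1, fast=2
  step 2: slow=2, fast=0
  step 3: slow=3, fast=2
  step 4: slow=0, fast=0
  slow == fast at node 0: cycle detected

Cycle: yes


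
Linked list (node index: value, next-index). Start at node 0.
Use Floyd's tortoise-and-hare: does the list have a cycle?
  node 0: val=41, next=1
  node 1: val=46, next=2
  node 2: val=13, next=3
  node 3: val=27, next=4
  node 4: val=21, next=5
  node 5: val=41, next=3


Floyd's tortoise (slow, +1) and hare (fast, +2):
  init: slow=0, fast=0
  step 1: slow=1, fast=2
  step 2: slow=2, fast=4
  step 3: slow=3, fast=3
  slow == fast at node 3: cycle detected

Cycle: yes


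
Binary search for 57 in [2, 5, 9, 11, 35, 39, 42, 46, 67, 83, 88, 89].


Step 1: lo=0, hi=11, mid=5, val=39
Step 2: lo=6, hi=11, mid=8, val=67
Step 3: lo=6, hi=7, mid=6, val=42
Step 4: lo=7, hi=7, mid=7, val=46

Not found


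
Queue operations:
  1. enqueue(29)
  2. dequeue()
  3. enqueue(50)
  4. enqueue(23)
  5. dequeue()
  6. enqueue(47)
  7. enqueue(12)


enqueue(29) -> [29]
dequeue()->29, []
enqueue(50) -> [50]
enqueue(23) -> [50, 23]
dequeue()->50, [23]
enqueue(47) -> [23, 47]
enqueue(12) -> [23, 47, 12]

Final queue: [23, 47, 12]


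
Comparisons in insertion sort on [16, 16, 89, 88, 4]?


Algorithm: insertion sort
Input: [16, 16, 89, 88, 4]
Sorted: [4, 16, 16, 88, 89]

8


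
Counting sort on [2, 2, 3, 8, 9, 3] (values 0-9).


Input: [2, 2, 3, 8, 9, 3]
Counts: [0, 0, 2, 2, 0, 0, 0, 0, 1, 1]

Sorted: [2, 2, 3, 3, 8, 9]


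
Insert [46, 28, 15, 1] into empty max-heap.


Insert 46: [46]
Insert 28: [46, 28]
Insert 15: [46, 28, 15]
Insert 1: [46, 28, 15, 1]

Final heap: [46, 28, 15, 1]


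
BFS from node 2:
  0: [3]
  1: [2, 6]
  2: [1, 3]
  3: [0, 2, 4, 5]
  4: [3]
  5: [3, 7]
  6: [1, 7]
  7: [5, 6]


Visit 2, enqueue [1, 3]
Visit 1, enqueue [6]
Visit 3, enqueue [0, 4, 5]
Visit 6, enqueue [7]
Visit 0, enqueue []
Visit 4, enqueue []
Visit 5, enqueue []
Visit 7, enqueue []

BFS order: [2, 1, 3, 6, 0, 4, 5, 7]


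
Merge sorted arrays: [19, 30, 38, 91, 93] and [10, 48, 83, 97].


Take 10 from B
Take 19 from A
Take 30 from A
Take 38 from A
Take 48 from B
Take 83 from B
Take 91 from A
Take 93 from A

Merged: [10, 19, 30, 38, 48, 83, 91, 93, 97]


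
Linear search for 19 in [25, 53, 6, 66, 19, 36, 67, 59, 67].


i=0: 25!=19
i=1: 53!=19
i=2: 6!=19
i=3: 66!=19
i=4: 19==19 found!

Found at 4, 5 comps


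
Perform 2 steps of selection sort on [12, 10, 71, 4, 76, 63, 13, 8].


Initial: [12, 10, 71, 4, 76, 63, 13, 8]
Step 1: min=4 at 3
  Swap: [4, 10, 71, 12, 76, 63, 13, 8]
Step 2: min=8 at 7
  Swap: [4, 8, 71, 12, 76, 63, 13, 10]

After 2 steps: [4, 8, 71, 12, 76, 63, 13, 10]


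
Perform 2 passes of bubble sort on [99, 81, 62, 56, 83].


Initial: [99, 81, 62, 56, 83]
Pass 1: [81, 62, 56, 83, 99] (4 swaps)
Pass 2: [62, 56, 81, 83, 99] (2 swaps)

After 2 passes: [62, 56, 81, 83, 99]


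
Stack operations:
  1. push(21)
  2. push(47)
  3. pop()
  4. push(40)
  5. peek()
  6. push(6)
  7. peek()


push(21) -> [21]
push(47) -> [21, 47]
pop()->47, [21]
push(40) -> [21, 40]
peek()->40
push(6) -> [21, 40, 6]
peek()->6

Final stack: [21, 40, 6]


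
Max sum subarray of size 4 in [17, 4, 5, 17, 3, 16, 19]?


[0:4]: 43
[1:5]: 29
[2:6]: 41
[3:7]: 55

Max: 55 at [3:7]


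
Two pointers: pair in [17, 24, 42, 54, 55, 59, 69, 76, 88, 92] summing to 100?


lo=0(17)+hi=9(92)=109
lo=0(17)+hi=8(88)=105
lo=0(17)+hi=7(76)=93
lo=1(24)+hi=7(76)=100

Yes: 24+76=100


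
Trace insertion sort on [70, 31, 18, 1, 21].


Initial: [70, 31, 18, 1, 21]
Insert 31: [31, 70, 18, 1, 21]
Insert 18: [18, 31, 70, 1, 21]
Insert 1: [1, 18, 31, 70, 21]
Insert 21: [1, 18, 21, 31, 70]

Sorted: [1, 18, 21, 31, 70]


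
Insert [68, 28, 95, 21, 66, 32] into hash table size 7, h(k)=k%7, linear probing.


Insert 68: h=5 -> slot 5
Insert 28: h=0 -> slot 0
Insert 95: h=4 -> slot 4
Insert 21: h=0, 1 probes -> slot 1
Insert 66: h=3 -> slot 3
Insert 32: h=4, 2 probes -> slot 6

Table: [28, 21, None, 66, 95, 68, 32]


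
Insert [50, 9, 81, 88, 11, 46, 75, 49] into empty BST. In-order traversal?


Insert 50: root
Insert 9: L from 50
Insert 81: R from 50
Insert 88: R from 50 -> R from 81
Insert 11: L from 50 -> R from 9
Insert 46: L from 50 -> R from 9 -> R from 11
Insert 75: R from 50 -> L from 81
Insert 49: L from 50 -> R from 9 -> R from 11 -> R from 46

In-order: [9, 11, 46, 49, 50, 75, 81, 88]


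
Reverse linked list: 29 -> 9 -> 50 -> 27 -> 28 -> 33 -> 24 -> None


Step 1: curr=29, set curr.next=prev(None) | reversed so far: 29
Step 2: curr=9, set curr.next=prev(29) | reversed so far: 9 -> 29
Step 3: curr=50, set curr.next=prev(9) | reversed so far: 50 -> 9 -> 29
Step 4: curr=27, set curr.next=prev(50) | reversed so far: 27 -> 50 -> 9 -> 29
Step 5: curr=28, set curr.next=prev(27) | reversed so far: 28 -> 27 -> 50 -> 9 -> 29
Step 6: curr=33, set curr.next=prev(28) | reversed so far: 33 -> 28 -> 27 -> 50 -> 9 -> 29
Step 7: curr=24, set curr.next=prev(33) | reversed so far: 24 -> 33 -> 28 -> 27 -> 50 -> 9 -> 29

24 -> 33 -> 28 -> 27 -> 50 -> 9 -> 29 -> None


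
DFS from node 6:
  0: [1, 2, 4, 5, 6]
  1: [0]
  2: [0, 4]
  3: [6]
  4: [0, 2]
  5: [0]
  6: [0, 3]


Visit 6, push [3, 0]
Visit 0, push [5, 4, 2, 1]
Visit 1, push []
Visit 2, push [4]
Visit 4, push []
Visit 5, push []
Visit 3, push []

DFS order: [6, 0, 1, 2, 4, 5, 3]


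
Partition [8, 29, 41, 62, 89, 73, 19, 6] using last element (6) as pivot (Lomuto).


Pivot: 6
Place pivot at 0: [6, 29, 41, 62, 89, 73, 19, 8]

Partitioned: [6, 29, 41, 62, 89, 73, 19, 8]


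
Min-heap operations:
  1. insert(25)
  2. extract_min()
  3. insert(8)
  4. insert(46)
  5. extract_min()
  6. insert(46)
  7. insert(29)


insert(25) -> [25]
extract_min()->25, []
insert(8) -> [8]
insert(46) -> [8, 46]
extract_min()->8, [46]
insert(46) -> [46, 46]
insert(29) -> [29, 46, 46]

Final heap: [29, 46, 46]


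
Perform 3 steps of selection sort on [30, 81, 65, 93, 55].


Initial: [30, 81, 65, 93, 55]
Step 1: min=30 at 0
  Swap: [30, 81, 65, 93, 55]
Step 2: min=55 at 4
  Swap: [30, 55, 65, 93, 81]
Step 3: min=65 at 2
  Swap: [30, 55, 65, 93, 81]

After 3 steps: [30, 55, 65, 93, 81]


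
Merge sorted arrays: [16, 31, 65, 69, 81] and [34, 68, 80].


Take 16 from A
Take 31 from A
Take 34 from B
Take 65 from A
Take 68 from B
Take 69 from A
Take 80 from B

Merged: [16, 31, 34, 65, 68, 69, 80, 81]


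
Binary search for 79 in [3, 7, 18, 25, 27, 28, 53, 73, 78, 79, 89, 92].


Step 1: lo=0, hi=11, mid=5, val=28
Step 2: lo=6, hi=11, mid=8, val=78
Step 3: lo=9, hi=11, mid=10, val=89
Step 4: lo=9, hi=9, mid=9, val=79

Found at index 9


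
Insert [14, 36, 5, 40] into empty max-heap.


Insert 14: [14]
Insert 36: [36, 14]
Insert 5: [36, 14, 5]
Insert 40: [40, 36, 5, 14]

Final heap: [40, 36, 5, 14]


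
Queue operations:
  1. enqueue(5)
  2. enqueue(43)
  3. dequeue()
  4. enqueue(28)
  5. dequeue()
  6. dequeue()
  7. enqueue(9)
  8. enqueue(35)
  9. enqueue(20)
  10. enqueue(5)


enqueue(5) -> [5]
enqueue(43) -> [5, 43]
dequeue()->5, [43]
enqueue(28) -> [43, 28]
dequeue()->43, [28]
dequeue()->28, []
enqueue(9) -> [9]
enqueue(35) -> [9, 35]
enqueue(20) -> [9, 35, 20]
enqueue(5) -> [9, 35, 20, 5]

Final queue: [9, 35, 20, 5]


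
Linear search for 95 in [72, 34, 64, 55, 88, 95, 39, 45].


i=0: 72!=95
i=1: 34!=95
i=2: 64!=95
i=3: 55!=95
i=4: 88!=95
i=5: 95==95 found!

Found at 5, 6 comps


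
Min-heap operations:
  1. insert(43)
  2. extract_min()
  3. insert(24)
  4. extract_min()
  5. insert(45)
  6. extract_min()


insert(43) -> [43]
extract_min()->43, []
insert(24) -> [24]
extract_min()->24, []
insert(45) -> [45]
extract_min()->45, []

Final heap: []


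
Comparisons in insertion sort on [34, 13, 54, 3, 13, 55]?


Algorithm: insertion sort
Input: [34, 13, 54, 3, 13, 55]
Sorted: [3, 13, 13, 34, 54, 55]

9


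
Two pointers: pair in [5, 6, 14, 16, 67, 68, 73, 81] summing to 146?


lo=0(5)+hi=7(81)=86
lo=1(6)+hi=7(81)=87
lo=2(14)+hi=7(81)=95
lo=3(16)+hi=7(81)=97
lo=4(67)+hi=7(81)=148
lo=4(67)+hi=6(73)=140
lo=5(68)+hi=6(73)=141

No pair found


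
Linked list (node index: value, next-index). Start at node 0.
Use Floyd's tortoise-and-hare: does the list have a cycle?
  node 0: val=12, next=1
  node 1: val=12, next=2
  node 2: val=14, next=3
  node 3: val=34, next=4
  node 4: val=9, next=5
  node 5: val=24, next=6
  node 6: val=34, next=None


Floyd's tortoise (slow, +1) and hare (fast, +2):
  init: slow=0, fast=0
  step 1: slow=1, fast=2
  step 2: slow=2, fast=4
  step 3: slow=3, fast=6
  step 4: fast -> None, no cycle

Cycle: no


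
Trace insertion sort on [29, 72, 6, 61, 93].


Initial: [29, 72, 6, 61, 93]
Insert 72: [29, 72, 6, 61, 93]
Insert 6: [6, 29, 72, 61, 93]
Insert 61: [6, 29, 61, 72, 93]
Insert 93: [6, 29, 61, 72, 93]

Sorted: [6, 29, 61, 72, 93]


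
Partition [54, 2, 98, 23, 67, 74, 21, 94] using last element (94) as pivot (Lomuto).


Pivot: 94
  54 <= 94: advance i (no swap)
  2 <= 94: advance i (no swap)
  23 <= 94: swap -> [54, 2, 23, 98, 67, 74, 21, 94]
  67 <= 94: swap -> [54, 2, 23, 67, 98, 74, 21, 94]
  74 <= 94: swap -> [54, 2, 23, 67, 74, 98, 21, 94]
  21 <= 94: swap -> [54, 2, 23, 67, 74, 21, 98, 94]
Place pivot at 6: [54, 2, 23, 67, 74, 21, 94, 98]

Partitioned: [54, 2, 23, 67, 74, 21, 94, 98]


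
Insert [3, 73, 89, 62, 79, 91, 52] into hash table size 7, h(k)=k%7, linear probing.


Insert 3: h=3 -> slot 3
Insert 73: h=3, 1 probes -> slot 4
Insert 89: h=5 -> slot 5
Insert 62: h=6 -> slot 6
Insert 79: h=2 -> slot 2
Insert 91: h=0 -> slot 0
Insert 52: h=3, 5 probes -> slot 1

Table: [91, 52, 79, 3, 73, 89, 62]


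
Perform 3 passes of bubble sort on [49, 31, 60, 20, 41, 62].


Initial: [49, 31, 60, 20, 41, 62]
Pass 1: [31, 49, 20, 41, 60, 62] (3 swaps)
Pass 2: [31, 20, 41, 49, 60, 62] (2 swaps)
Pass 3: [20, 31, 41, 49, 60, 62] (1 swaps)

After 3 passes: [20, 31, 41, 49, 60, 62]


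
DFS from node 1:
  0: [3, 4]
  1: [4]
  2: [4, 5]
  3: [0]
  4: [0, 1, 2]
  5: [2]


Visit 1, push [4]
Visit 4, push [2, 0]
Visit 0, push [3]
Visit 3, push []
Visit 2, push [5]
Visit 5, push []

DFS order: [1, 4, 0, 3, 2, 5]


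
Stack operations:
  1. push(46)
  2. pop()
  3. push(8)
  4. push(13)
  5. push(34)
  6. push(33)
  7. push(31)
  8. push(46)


push(46) -> [46]
pop()->46, []
push(8) -> [8]
push(13) -> [8, 13]
push(34) -> [8, 13, 34]
push(33) -> [8, 13, 34, 33]
push(31) -> [8, 13, 34, 33, 31]
push(46) -> [8, 13, 34, 33, 31, 46]

Final stack: [8, 13, 34, 33, 31, 46]


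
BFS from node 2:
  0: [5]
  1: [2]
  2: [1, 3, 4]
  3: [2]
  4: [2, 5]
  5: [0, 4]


Visit 2, enqueue [1, 3, 4]
Visit 1, enqueue []
Visit 3, enqueue []
Visit 4, enqueue [5]
Visit 5, enqueue [0]
Visit 0, enqueue []

BFS order: [2, 1, 3, 4, 5, 0]


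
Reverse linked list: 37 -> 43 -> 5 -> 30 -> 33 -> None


Step 1: curr=37, set curr.next=prev(None) | reversed so far: 37
Step 2: curr=43, set curr.next=prev(37) | reversed so far: 43 -> 37
Step 3: curr=5, set curr.next=prev(43) | reversed so far: 5 -> 43 -> 37
Step 4: curr=30, set curr.next=prev(5) | reversed so far: 30 -> 5 -> 43 -> 37
Step 5: curr=33, set curr.next=prev(30) | reversed so far: 33 -> 30 -> 5 -> 43 -> 37

33 -> 30 -> 5 -> 43 -> 37 -> None


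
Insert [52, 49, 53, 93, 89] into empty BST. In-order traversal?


Insert 52: root
Insert 49: L from 52
Insert 53: R from 52
Insert 93: R from 52 -> R from 53
Insert 89: R from 52 -> R from 53 -> L from 93

In-order: [49, 52, 53, 89, 93]


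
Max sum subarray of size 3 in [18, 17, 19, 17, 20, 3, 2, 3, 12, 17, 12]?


[0:3]: 54
[1:4]: 53
[2:5]: 56
[3:6]: 40
[4:7]: 25
[5:8]: 8
[6:9]: 17
[7:10]: 32
[8:11]: 41

Max: 56 at [2:5]


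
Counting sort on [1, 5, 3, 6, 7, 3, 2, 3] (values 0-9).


Input: [1, 5, 3, 6, 7, 3, 2, 3]
Counts: [0, 1, 1, 3, 0, 1, 1, 1, 0, 0]

Sorted: [1, 2, 3, 3, 3, 5, 6, 7]


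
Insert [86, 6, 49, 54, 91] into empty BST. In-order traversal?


Insert 86: root
Insert 6: L from 86
Insert 49: L from 86 -> R from 6
Insert 54: L from 86 -> R from 6 -> R from 49
Insert 91: R from 86

In-order: [6, 49, 54, 86, 91]


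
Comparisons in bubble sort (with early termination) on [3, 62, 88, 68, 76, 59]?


Algorithm: bubble sort (with early termination)
Input: [3, 62, 88, 68, 76, 59]
Sorted: [3, 59, 62, 68, 76, 88]

15


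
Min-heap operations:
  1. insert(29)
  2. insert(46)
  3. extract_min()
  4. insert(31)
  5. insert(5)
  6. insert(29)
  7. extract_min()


insert(29) -> [29]
insert(46) -> [29, 46]
extract_min()->29, [46]
insert(31) -> [31, 46]
insert(5) -> [5, 46, 31]
insert(29) -> [5, 29, 31, 46]
extract_min()->5, [29, 46, 31]

Final heap: [29, 46, 31]


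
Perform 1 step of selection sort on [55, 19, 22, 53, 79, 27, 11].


Initial: [55, 19, 22, 53, 79, 27, 11]
Step 1: min=11 at 6
  Swap: [11, 19, 22, 53, 79, 27, 55]

After 1 step: [11, 19, 22, 53, 79, 27, 55]


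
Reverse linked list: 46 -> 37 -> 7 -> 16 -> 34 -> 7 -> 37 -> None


Step 1: curr=46, set curr.next=prev(None) | reversed so far: 46
Step 2: curr=37, set curr.next=prev(46) | reversed so far: 37 -> 46
Step 3: curr=7, set curr.next=prev(37) | reversed so far: 7 -> 37 -> 46
Step 4: curr=16, set curr.next=prev(7) | reversed so far: 16 -> 7 -> 37 -> 46
Step 5: curr=34, set curr.next=prev(16) | reversed so far: 34 -> 16 -> 7 -> 37 -> 46
Step 6: curr=7, set curr.next=prev(34) | reversed so far: 7 -> 34 -> 16 -> 7 -> 37 -> 46
Step 7: curr=37, set curr.next=prev(7) | reversed so far: 37 -> 7 -> 34 -> 16 -> 7 -> 37 -> 46

37 -> 7 -> 34 -> 16 -> 7 -> 37 -> 46 -> None


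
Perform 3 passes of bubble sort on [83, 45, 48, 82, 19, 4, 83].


Initial: [83, 45, 48, 82, 19, 4, 83]
Pass 1: [45, 48, 82, 19, 4, 83, 83] (5 swaps)
Pass 2: [45, 48, 19, 4, 82, 83, 83] (2 swaps)
Pass 3: [45, 19, 4, 48, 82, 83, 83] (2 swaps)

After 3 passes: [45, 19, 4, 48, 82, 83, 83]


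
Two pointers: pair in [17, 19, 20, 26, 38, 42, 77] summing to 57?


lo=0(17)+hi=6(77)=94
lo=0(17)+hi=5(42)=59
lo=0(17)+hi=4(38)=55
lo=1(19)+hi=4(38)=57

Yes: 19+38=57


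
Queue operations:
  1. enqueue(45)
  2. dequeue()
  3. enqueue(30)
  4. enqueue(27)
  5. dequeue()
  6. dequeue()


enqueue(45) -> [45]
dequeue()->45, []
enqueue(30) -> [30]
enqueue(27) -> [30, 27]
dequeue()->30, [27]
dequeue()->27, []

Final queue: []


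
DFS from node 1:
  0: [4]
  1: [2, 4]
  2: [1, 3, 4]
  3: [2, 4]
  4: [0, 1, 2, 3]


Visit 1, push [4, 2]
Visit 2, push [4, 3]
Visit 3, push [4]
Visit 4, push [0]
Visit 0, push []

DFS order: [1, 2, 3, 4, 0]


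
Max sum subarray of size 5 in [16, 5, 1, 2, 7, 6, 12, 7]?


[0:5]: 31
[1:6]: 21
[2:7]: 28
[3:8]: 34

Max: 34 at [3:8]


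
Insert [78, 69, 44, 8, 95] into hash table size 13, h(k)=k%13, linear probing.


Insert 78: h=0 -> slot 0
Insert 69: h=4 -> slot 4
Insert 44: h=5 -> slot 5
Insert 8: h=8 -> slot 8
Insert 95: h=4, 2 probes -> slot 6

Table: [78, None, None, None, 69, 44, 95, None, 8, None, None, None, None]


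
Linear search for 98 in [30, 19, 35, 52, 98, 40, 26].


i=0: 30!=98
i=1: 19!=98
i=2: 35!=98
i=3: 52!=98
i=4: 98==98 found!

Found at 4, 5 comps


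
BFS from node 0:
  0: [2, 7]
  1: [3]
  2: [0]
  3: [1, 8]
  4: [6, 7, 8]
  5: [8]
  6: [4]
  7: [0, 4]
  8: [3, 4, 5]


Visit 0, enqueue [2, 7]
Visit 2, enqueue []
Visit 7, enqueue [4]
Visit 4, enqueue [6, 8]
Visit 6, enqueue []
Visit 8, enqueue [3, 5]
Visit 3, enqueue [1]
Visit 5, enqueue []
Visit 1, enqueue []

BFS order: [0, 2, 7, 4, 6, 8, 3, 5, 1]


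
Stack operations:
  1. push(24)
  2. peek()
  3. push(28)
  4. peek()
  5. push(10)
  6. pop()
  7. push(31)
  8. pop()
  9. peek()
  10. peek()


push(24) -> [24]
peek()->24
push(28) -> [24, 28]
peek()->28
push(10) -> [24, 28, 10]
pop()->10, [24, 28]
push(31) -> [24, 28, 31]
pop()->31, [24, 28]
peek()->28
peek()->28

Final stack: [24, 28]


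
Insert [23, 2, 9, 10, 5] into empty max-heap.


Insert 23: [23]
Insert 2: [23, 2]
Insert 9: [23, 2, 9]
Insert 10: [23, 10, 9, 2]
Insert 5: [23, 10, 9, 2, 5]

Final heap: [23, 10, 9, 2, 5]


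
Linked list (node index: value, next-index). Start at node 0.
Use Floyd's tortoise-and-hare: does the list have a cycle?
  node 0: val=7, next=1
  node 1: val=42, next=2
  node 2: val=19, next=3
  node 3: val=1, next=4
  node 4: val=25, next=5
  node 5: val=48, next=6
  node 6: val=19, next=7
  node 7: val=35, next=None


Floyd's tortoise (slow, +1) and hare (fast, +2):
  init: slow=0, fast=0
  step 1: slow=1, fast=2
  step 2: slow=2, fast=4
  step 3: slow=3, fast=6
  step 4: fast 6->7->None, no cycle

Cycle: no


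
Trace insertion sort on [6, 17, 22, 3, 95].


Initial: [6, 17, 22, 3, 95]
Insert 17: [6, 17, 22, 3, 95]
Insert 22: [6, 17, 22, 3, 95]
Insert 3: [3, 6, 17, 22, 95]
Insert 95: [3, 6, 17, 22, 95]

Sorted: [3, 6, 17, 22, 95]


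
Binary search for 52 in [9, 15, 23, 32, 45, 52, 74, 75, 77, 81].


Step 1: lo=0, hi=9, mid=4, val=45
Step 2: lo=5, hi=9, mid=7, val=75
Step 3: lo=5, hi=6, mid=5, val=52

Found at index 5


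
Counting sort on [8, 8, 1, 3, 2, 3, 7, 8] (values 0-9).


Input: [8, 8, 1, 3, 2, 3, 7, 8]
Counts: [0, 1, 1, 2, 0, 0, 0, 1, 3, 0]

Sorted: [1, 2, 3, 3, 7, 8, 8, 8]


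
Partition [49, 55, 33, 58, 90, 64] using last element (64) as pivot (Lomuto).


Pivot: 64
  49 <= 64: advance i (no swap)
  55 <= 64: advance i (no swap)
  33 <= 64: advance i (no swap)
  58 <= 64: advance i (no swap)
Place pivot at 4: [49, 55, 33, 58, 64, 90]

Partitioned: [49, 55, 33, 58, 64, 90]


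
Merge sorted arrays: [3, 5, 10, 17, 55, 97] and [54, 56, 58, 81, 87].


Take 3 from A
Take 5 from A
Take 10 from A
Take 17 from A
Take 54 from B
Take 55 from A
Take 56 from B
Take 58 from B
Take 81 from B
Take 87 from B

Merged: [3, 5, 10, 17, 54, 55, 56, 58, 81, 87, 97]


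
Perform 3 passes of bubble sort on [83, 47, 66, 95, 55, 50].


Initial: [83, 47, 66, 95, 55, 50]
Pass 1: [47, 66, 83, 55, 50, 95] (4 swaps)
Pass 2: [47, 66, 55, 50, 83, 95] (2 swaps)
Pass 3: [47, 55, 50, 66, 83, 95] (2 swaps)

After 3 passes: [47, 55, 50, 66, 83, 95]


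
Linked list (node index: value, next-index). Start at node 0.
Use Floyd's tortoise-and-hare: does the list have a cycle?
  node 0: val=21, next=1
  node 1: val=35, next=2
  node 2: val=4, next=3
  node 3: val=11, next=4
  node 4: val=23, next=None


Floyd's tortoise (slow, +1) and hare (fast, +2):
  init: slow=0, fast=0
  step 1: slow=1, fast=2
  step 2: slow=2, fast=4
  step 3: fast -> None, no cycle

Cycle: no


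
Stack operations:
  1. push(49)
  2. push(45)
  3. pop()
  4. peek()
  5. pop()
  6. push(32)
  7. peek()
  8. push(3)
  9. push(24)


push(49) -> [49]
push(45) -> [49, 45]
pop()->45, [49]
peek()->49
pop()->49, []
push(32) -> [32]
peek()->32
push(3) -> [32, 3]
push(24) -> [32, 3, 24]

Final stack: [32, 3, 24]


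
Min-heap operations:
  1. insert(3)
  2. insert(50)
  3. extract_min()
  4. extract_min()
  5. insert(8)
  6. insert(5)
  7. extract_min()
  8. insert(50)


insert(3) -> [3]
insert(50) -> [3, 50]
extract_min()->3, [50]
extract_min()->50, []
insert(8) -> [8]
insert(5) -> [5, 8]
extract_min()->5, [8]
insert(50) -> [8, 50]

Final heap: [8, 50]


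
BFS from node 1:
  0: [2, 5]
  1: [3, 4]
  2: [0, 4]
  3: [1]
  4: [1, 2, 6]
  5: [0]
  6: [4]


Visit 1, enqueue [3, 4]
Visit 3, enqueue []
Visit 4, enqueue [2, 6]
Visit 2, enqueue [0]
Visit 6, enqueue []
Visit 0, enqueue [5]
Visit 5, enqueue []

BFS order: [1, 3, 4, 2, 6, 0, 5]


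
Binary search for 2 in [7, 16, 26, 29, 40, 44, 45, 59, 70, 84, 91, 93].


Step 1: lo=0, hi=11, mid=5, val=44
Step 2: lo=0, hi=4, mid=2, val=26
Step 3: lo=0, hi=1, mid=0, val=7

Not found


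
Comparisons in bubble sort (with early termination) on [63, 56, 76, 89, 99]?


Algorithm: bubble sort (with early termination)
Input: [63, 56, 76, 89, 99]
Sorted: [56, 63, 76, 89, 99]

7


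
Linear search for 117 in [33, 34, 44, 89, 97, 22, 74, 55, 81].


i=0: 33!=117
i=1: 34!=117
i=2: 44!=117
i=3: 89!=117
i=4: 97!=117
i=5: 22!=117
i=6: 74!=117
i=7: 55!=117
i=8: 81!=117

Not found, 9 comps


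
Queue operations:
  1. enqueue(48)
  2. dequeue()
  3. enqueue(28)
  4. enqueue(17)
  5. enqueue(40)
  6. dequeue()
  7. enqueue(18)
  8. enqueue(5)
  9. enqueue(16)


enqueue(48) -> [48]
dequeue()->48, []
enqueue(28) -> [28]
enqueue(17) -> [28, 17]
enqueue(40) -> [28, 17, 40]
dequeue()->28, [17, 40]
enqueue(18) -> [17, 40, 18]
enqueue(5) -> [17, 40, 18, 5]
enqueue(16) -> [17, 40, 18, 5, 16]

Final queue: [17, 40, 18, 5, 16]


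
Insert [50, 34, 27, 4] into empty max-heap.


Insert 50: [50]
Insert 34: [50, 34]
Insert 27: [50, 34, 27]
Insert 4: [50, 34, 27, 4]

Final heap: [50, 34, 27, 4]


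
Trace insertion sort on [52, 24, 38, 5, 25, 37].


Initial: [52, 24, 38, 5, 25, 37]
Insert 24: [24, 52, 38, 5, 25, 37]
Insert 38: [24, 38, 52, 5, 25, 37]
Insert 5: [5, 24, 38, 52, 25, 37]
Insert 25: [5, 24, 25, 38, 52, 37]
Insert 37: [5, 24, 25, 37, 38, 52]

Sorted: [5, 24, 25, 37, 38, 52]


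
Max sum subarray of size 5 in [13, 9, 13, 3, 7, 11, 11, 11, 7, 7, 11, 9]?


[0:5]: 45
[1:6]: 43
[2:7]: 45
[3:8]: 43
[4:9]: 47
[5:10]: 47
[6:11]: 47
[7:12]: 45

Max: 47 at [4:9]


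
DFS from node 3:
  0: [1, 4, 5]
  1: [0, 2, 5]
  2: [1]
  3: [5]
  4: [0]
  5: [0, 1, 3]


Visit 3, push [5]
Visit 5, push [1, 0]
Visit 0, push [4, 1]
Visit 1, push [2]
Visit 2, push []
Visit 4, push []

DFS order: [3, 5, 0, 1, 2, 4]


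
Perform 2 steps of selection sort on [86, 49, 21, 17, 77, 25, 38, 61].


Initial: [86, 49, 21, 17, 77, 25, 38, 61]
Step 1: min=17 at 3
  Swap: [17, 49, 21, 86, 77, 25, 38, 61]
Step 2: min=21 at 2
  Swap: [17, 21, 49, 86, 77, 25, 38, 61]

After 2 steps: [17, 21, 49, 86, 77, 25, 38, 61]


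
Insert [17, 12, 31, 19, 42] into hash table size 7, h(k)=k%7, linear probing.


Insert 17: h=3 -> slot 3
Insert 12: h=5 -> slot 5
Insert 31: h=3, 1 probes -> slot 4
Insert 19: h=5, 1 probes -> slot 6
Insert 42: h=0 -> slot 0

Table: [42, None, None, 17, 31, 12, 19]


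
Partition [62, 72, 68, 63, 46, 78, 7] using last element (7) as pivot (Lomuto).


Pivot: 7
Place pivot at 0: [7, 72, 68, 63, 46, 78, 62]

Partitioned: [7, 72, 68, 63, 46, 78, 62]


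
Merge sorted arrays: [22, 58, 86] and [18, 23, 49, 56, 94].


Take 18 from B
Take 22 from A
Take 23 from B
Take 49 from B
Take 56 from B
Take 58 from A
Take 86 from A

Merged: [18, 22, 23, 49, 56, 58, 86, 94]


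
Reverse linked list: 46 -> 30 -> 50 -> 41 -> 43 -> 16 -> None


Step 1: curr=46, set curr.next=prev(None) | reversed so far: 46
Step 2: curr=30, set curr.next=prev(46) | reversed so far: 30 -> 46
Step 3: curr=50, set curr.next=prev(30) | reversed so far: 50 -> 30 -> 46
Step 4: curr=41, set curr.next=prev(50) | reversed so far: 41 -> 50 -> 30 -> 46
Step 5: curr=43, set curr.next=prev(41) | reversed so far: 43 -> 41 -> 50 -> 30 -> 46
Step 6: curr=16, set curr.next=prev(43) | reversed so far: 16 -> 43 -> 41 -> 50 -> 30 -> 46

16 -> 43 -> 41 -> 50 -> 30 -> 46 -> None


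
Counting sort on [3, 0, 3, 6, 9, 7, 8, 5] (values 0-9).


Input: [3, 0, 3, 6, 9, 7, 8, 5]
Counts: [1, 0, 0, 2, 0, 1, 1, 1, 1, 1]

Sorted: [0, 3, 3, 5, 6, 7, 8, 9]


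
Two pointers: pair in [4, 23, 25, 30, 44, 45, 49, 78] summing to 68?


lo=0(4)+hi=7(78)=82
lo=0(4)+hi=6(49)=53
lo=1(23)+hi=6(49)=72
lo=1(23)+hi=5(45)=68

Yes: 23+45=68


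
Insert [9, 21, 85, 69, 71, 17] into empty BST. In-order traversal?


Insert 9: root
Insert 21: R from 9
Insert 85: R from 9 -> R from 21
Insert 69: R from 9 -> R from 21 -> L from 85
Insert 71: R from 9 -> R from 21 -> L from 85 -> R from 69
Insert 17: R from 9 -> L from 21

In-order: [9, 17, 21, 69, 71, 85]


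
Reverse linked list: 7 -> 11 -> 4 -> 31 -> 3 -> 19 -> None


Step 1: curr=7, set curr.next=prev(None) | reversed so far: 7
Step 2: curr=11, set curr.next=prev(7) | reversed so far: 11 -> 7
Step 3: curr=4, set curr.next=prev(11) | reversed so far: 4 -> 11 -> 7
Step 4: curr=31, set curr.next=prev(4) | reversed so far: 31 -> 4 -> 11 -> 7
Step 5: curr=3, set curr.next=prev(31) | reversed so far: 3 -> 31 -> 4 -> 11 -> 7
Step 6: curr=19, set curr.next=prev(3) | reversed so far: 19 -> 3 -> 31 -> 4 -> 11 -> 7

19 -> 3 -> 31 -> 4 -> 11 -> 7 -> None


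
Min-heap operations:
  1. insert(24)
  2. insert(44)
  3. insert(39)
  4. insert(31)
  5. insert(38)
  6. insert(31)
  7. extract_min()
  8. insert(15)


insert(24) -> [24]
insert(44) -> [24, 44]
insert(39) -> [24, 44, 39]
insert(31) -> [24, 31, 39, 44]
insert(38) -> [24, 31, 39, 44, 38]
insert(31) -> [24, 31, 31, 44, 38, 39]
extract_min()->24, [31, 31, 39, 44, 38]
insert(15) -> [15, 31, 31, 44, 38, 39]

Final heap: [15, 31, 31, 44, 38, 39]


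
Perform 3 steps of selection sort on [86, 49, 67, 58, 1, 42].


Initial: [86, 49, 67, 58, 1, 42]
Step 1: min=1 at 4
  Swap: [1, 49, 67, 58, 86, 42]
Step 2: min=42 at 5
  Swap: [1, 42, 67, 58, 86, 49]
Step 3: min=49 at 5
  Swap: [1, 42, 49, 58, 86, 67]

After 3 steps: [1, 42, 49, 58, 86, 67]


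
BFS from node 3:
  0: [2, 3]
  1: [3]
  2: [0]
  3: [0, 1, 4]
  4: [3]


Visit 3, enqueue [0, 1, 4]
Visit 0, enqueue [2]
Visit 1, enqueue []
Visit 4, enqueue []
Visit 2, enqueue []

BFS order: [3, 0, 1, 4, 2]
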